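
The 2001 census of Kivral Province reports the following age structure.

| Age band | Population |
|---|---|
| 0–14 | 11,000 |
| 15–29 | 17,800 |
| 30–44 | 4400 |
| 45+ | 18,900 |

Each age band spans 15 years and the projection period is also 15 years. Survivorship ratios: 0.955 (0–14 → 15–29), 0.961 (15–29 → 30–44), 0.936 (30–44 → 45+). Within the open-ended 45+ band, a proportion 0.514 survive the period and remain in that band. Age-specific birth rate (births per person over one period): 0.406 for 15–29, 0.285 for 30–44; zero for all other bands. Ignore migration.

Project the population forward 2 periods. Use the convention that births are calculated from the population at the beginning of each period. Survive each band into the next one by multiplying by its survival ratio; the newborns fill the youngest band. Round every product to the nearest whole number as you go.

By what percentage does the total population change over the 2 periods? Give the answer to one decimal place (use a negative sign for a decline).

-3.2

(Groups numbered youngest = 1 to oldest = 4.)
Period 1.
Births: 17800 × 0.406 = 7227 ; 4400 × 0.285 = 1254 — total 8481
Group 2: 11000 × 0.955 = 10505
Group 3: 17800 × 0.961 = 17106
Group 4: 4400 × 0.936 + 18900 × 0.514 = 4118 + 9715 = 13833
→ [8481, 10505, 17106, 13833]
Period 2.
Births: 10505 × 0.406 = 4265 ; 17106 × 0.285 = 4875 — total 9140
Group 2: 8481 × 0.955 = 8099
Group 3: 10505 × 0.961 = 10095
Group 4: 17106 × 0.936 + 13833 × 0.514 = 16011 + 7110 = 23121
→ [9140, 8099, 10095, 23121]
Total: 52100 → 50455; change = -1645; percentage change = -3.2%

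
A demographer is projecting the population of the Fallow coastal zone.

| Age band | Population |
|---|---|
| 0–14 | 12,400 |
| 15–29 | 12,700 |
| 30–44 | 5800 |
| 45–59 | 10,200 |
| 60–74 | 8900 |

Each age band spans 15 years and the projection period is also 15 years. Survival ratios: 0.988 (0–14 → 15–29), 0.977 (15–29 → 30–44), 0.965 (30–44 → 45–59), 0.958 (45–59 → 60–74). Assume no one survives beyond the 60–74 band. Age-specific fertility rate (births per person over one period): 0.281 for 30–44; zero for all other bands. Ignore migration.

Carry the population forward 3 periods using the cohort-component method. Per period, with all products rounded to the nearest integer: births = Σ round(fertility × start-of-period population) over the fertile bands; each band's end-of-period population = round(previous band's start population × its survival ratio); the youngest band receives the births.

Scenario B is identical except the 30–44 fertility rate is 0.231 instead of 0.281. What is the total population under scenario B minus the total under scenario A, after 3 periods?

Call the bands 1 to 5, youngest first.
Period 1:
Births: 5800 × 0.281 = 1630
Band 2: 12400 × 0.988 = 12251
Band 3: 12700 × 0.977 = 12408
Band 4: 5800 × 0.965 = 5597
Band 5: 10200 × 0.958 = 9772
Giving 1630 / 12251 / 12408 / 5597 / 9772.
Period 2:
Births: 12408 × 0.281 = 3487
Band 2: 1630 × 0.988 = 1610
Band 3: 12251 × 0.977 = 11969
Band 4: 12408 × 0.965 = 11974
Band 5: 5597 × 0.958 = 5362
Giving 3487 / 1610 / 11969 / 11974 / 5362.
Period 3:
Births: 11969 × 0.281 = 3363
Band 2: 3487 × 0.988 = 3445
Band 3: 1610 × 0.977 = 1573
Band 4: 11969 × 0.965 = 11550
Band 5: 11974 × 0.958 = 11471
Giving 3363 / 3445 / 1573 / 11550 / 11471.
Scenario A total after 3 periods: 31402
Scenario B projection —
Period 1:
Births: 5800 × 0.231 = 1340
Band 2: 12400 × 0.988 = 12251
Band 3: 12700 × 0.977 = 12408
Band 4: 5800 × 0.965 = 5597
Band 5: 10200 × 0.958 = 9772
Giving 1340 / 12251 / 12408 / 5597 / 9772.
Period 2:
Births: 12408 × 0.231 = 2866
Band 2: 1340 × 0.988 = 1324
Band 3: 12251 × 0.977 = 11969
Band 4: 12408 × 0.965 = 11974
Band 5: 5597 × 0.958 = 5362
Giving 2866 / 1324 / 11969 / 11974 / 5362.
Period 3:
Births: 11969 × 0.231 = 2765
Band 2: 2866 × 0.988 = 2832
Band 3: 1324 × 0.977 = 1294
Band 4: 11969 × 0.965 = 11550
Band 5: 11974 × 0.958 = 11471
Giving 2765 / 2832 / 1294 / 11550 / 11471.
Scenario B total after 3 periods: 29912
Difference B − A = 29912 − 31402 = -1490

-1490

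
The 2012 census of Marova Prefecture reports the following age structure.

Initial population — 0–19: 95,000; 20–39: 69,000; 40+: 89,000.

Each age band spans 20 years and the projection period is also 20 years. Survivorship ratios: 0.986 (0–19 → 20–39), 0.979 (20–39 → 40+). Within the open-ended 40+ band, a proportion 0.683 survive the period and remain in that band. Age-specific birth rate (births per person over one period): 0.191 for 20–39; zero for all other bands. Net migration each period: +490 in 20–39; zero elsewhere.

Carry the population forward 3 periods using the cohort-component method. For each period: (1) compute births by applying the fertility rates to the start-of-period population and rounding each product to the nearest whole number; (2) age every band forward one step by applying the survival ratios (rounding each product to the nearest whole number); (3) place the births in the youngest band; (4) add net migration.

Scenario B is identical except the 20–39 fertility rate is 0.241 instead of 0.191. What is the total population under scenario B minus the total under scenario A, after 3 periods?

9467

After projecting period 1:
Births: 69000 × 0.191 = 13179
20–39: 95000 × 0.986 = 93670
40+: 69000 × 0.979 + 89000 × 0.683 = 67551 + 60787 = 128338
Net migration: 20–39 + 490 → 94160
→ [13179, 94160, 128338]
After projecting period 2:
Births: 94160 × 0.191 = 17985
20–39: 13179 × 0.986 = 12994
40+: 94160 × 0.979 + 128338 × 0.683 = 92183 + 87655 = 179838
Net migration: 20–39 + 490 → 13484
→ [17985, 13484, 179838]
After projecting period 3:
Births: 13484 × 0.191 = 2575
20–39: 17985 × 0.986 = 17733
40+: 13484 × 0.979 + 179838 × 0.683 = 13201 + 122829 = 136030
Net migration: 20–39 + 490 → 18223
→ [2575, 18223, 136030]
Scenario A total after 3 periods: 156828
Scenario B projection —
After projecting period 1:
Births: 69000 × 0.241 = 16629
20–39: 95000 × 0.986 = 93670
40+: 69000 × 0.979 + 89000 × 0.683 = 67551 + 60787 = 128338
Net migration: 20–39 + 490 → 94160
→ [16629, 94160, 128338]
After projecting period 2:
Births: 94160 × 0.241 = 22693
20–39: 16629 × 0.986 = 16396
40+: 94160 × 0.979 + 128338 × 0.683 = 92183 + 87655 = 179838
Net migration: 20–39 + 490 → 16886
→ [22693, 16886, 179838]
After projecting period 3:
Births: 16886 × 0.241 = 4070
20–39: 22693 × 0.986 = 22375
40+: 16886 × 0.979 + 179838 × 0.683 = 16531 + 122829 = 139360
Net migration: 20–39 + 490 → 22865
→ [4070, 22865, 139360]
Scenario B total after 3 periods: 166295
Difference B − A = 166295 − 156828 = 9467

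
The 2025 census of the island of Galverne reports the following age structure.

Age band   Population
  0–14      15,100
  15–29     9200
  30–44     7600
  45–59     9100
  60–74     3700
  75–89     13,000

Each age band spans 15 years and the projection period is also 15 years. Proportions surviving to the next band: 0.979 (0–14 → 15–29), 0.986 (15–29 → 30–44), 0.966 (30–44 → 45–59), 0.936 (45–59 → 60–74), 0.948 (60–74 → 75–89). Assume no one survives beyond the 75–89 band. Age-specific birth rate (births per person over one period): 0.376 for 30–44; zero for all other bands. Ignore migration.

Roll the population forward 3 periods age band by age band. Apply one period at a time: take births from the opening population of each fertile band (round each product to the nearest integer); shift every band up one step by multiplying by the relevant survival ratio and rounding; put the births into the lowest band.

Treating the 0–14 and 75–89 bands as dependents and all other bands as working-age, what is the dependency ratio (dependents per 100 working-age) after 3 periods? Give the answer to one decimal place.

Period 1.
Births: 7600 * 0.376 = 2858
15–29: 15100 * 0.979 = 14783
30–44: 9200 * 0.986 = 9071
45–59: 7600 * 0.966 = 7342
60–74: 9100 * 0.936 = 8518
75–89: 3700 * 0.948 = 3508
Population now: 0–14=2858, 15–29=14783, 30–44=9071, 45–59=7342, 60–74=8518, 75–89=3508
Period 2.
Births: 9071 * 0.376 = 3411
15–29: 2858 * 0.979 = 2798
30–44: 14783 * 0.986 = 14576
45–59: 9071 * 0.966 = 8763
60–74: 7342 * 0.936 = 6872
75–89: 8518 * 0.948 = 8075
Population now: 0–14=3411, 15–29=2798, 30–44=14576, 45–59=8763, 60–74=6872, 75–89=8075
Period 3.
Births: 14576 * 0.376 = 5481
15–29: 3411 * 0.979 = 3339
30–44: 2798 * 0.986 = 2759
45–59: 14576 * 0.966 = 14080
60–74: 8763 * 0.936 = 8202
75–89: 6872 * 0.948 = 6515
Population now: 0–14=5481, 15–29=3339, 30–44=2759, 45–59=14080, 60–74=8202, 75–89=6515
Dependents (band 0–14 + band 75–89) = 5481 + 6515 = 11996; working-age = 28380; ratio = 11996/28380 × 100 = 42.3

42.3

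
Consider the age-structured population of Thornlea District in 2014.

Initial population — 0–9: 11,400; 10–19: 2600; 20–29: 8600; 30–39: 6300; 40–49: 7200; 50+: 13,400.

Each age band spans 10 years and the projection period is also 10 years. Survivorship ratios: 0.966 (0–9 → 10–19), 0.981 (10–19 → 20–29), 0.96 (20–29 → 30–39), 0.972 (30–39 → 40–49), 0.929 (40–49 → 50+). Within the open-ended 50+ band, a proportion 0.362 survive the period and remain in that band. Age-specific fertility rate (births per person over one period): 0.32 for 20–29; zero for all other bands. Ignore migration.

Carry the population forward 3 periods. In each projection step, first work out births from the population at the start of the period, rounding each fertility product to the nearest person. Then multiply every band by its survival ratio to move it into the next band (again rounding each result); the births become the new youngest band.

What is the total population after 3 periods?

Numbering the bands 1..6 from youngest to oldest:
Period 1.
Births: 8600 × 0.32 = 2752
Band 2: 11400 × 0.966 = 11012
Band 3: 2600 × 0.981 = 2551
Band 4: 8600 × 0.96 = 8256
Band 5: 6300 × 0.972 = 6124
Band 6: 7200 × 0.929 + 13400 × 0.362 = 6689 + 4851 = 11540
End of period: [2752, 11012, 2551, 8256, 6124, 11540]
Period 2.
Births: 2551 × 0.32 = 816
Band 2: 2752 × 0.966 = 2658
Band 3: 11012 × 0.981 = 10803
Band 4: 2551 × 0.96 = 2449
Band 5: 8256 × 0.972 = 8025
Band 6: 6124 × 0.929 + 11540 × 0.362 = 5689 + 4177 = 9866
End of period: [816, 2658, 10803, 2449, 8025, 9866]
Period 3.
Births: 10803 × 0.32 = 3457
Band 2: 816 × 0.966 = 788
Band 3: 2658 × 0.981 = 2607
Band 4: 10803 × 0.96 = 10371
Band 5: 2449 × 0.972 = 2380
Band 6: 8025 × 0.929 + 9866 × 0.362 = 7455 + 3571 = 11026
End of period: [3457, 788, 2607, 10371, 2380, 11026]
Total after period 3: 3457 + 788 + 2607 + 10371 + 2380 + 11026 = 30629

30629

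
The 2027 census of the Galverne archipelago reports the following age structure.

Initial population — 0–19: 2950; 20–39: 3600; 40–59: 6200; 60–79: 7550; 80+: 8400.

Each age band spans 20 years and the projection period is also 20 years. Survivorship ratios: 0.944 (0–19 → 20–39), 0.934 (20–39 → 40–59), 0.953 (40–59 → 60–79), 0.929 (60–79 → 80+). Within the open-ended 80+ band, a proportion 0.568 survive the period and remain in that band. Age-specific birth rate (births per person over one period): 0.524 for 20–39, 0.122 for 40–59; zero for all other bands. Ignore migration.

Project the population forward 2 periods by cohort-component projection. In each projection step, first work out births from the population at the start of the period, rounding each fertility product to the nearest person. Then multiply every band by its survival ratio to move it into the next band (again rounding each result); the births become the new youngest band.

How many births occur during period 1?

2642

Call the groups 1 to 5, youngest first.
— Period 1 —
Births: 3600 * 0.524 = 1886, 6200 * 0.122 = 756 → total 2642
Group 2: 2950 * 0.944 = 2785
Group 3: 3600 * 0.934 = 3362
Group 4: 6200 * 0.953 = 5909
Group 5: 7550 * 0.929 + 8400 * 0.568 = 7014 + 4771 = 11785
Giving 2642 / 2785 / 3362 / 5909 / 11785.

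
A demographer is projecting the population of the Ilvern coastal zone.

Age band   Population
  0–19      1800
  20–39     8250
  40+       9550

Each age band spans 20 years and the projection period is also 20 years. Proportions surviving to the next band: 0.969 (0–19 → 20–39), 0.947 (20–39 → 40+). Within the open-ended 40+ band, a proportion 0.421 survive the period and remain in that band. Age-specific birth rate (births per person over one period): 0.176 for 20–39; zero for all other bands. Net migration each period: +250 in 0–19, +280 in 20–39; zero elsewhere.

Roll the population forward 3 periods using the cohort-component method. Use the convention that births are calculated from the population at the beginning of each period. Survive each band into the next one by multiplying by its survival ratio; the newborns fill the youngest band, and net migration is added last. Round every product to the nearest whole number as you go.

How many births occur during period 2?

Period 1:
Births: 8250 * 0.176 = 1452
20–39: 1800 * 0.969 = 1744
40+: 8250 * 0.947 + 9550 * 0.421 = 7813 + 4021 = 11834
Net migration: 0–19 + 250 → 1702; 20–39 + 280 → 2024
→ [1702, 2024, 11834]
Period 2:
Births: 2024 * 0.176 = 356
20–39: 1702 * 0.969 = 1649
40+: 2024 * 0.947 + 11834 * 0.421 = 1917 + 4982 = 6899
Net migration: 0–19 + 250 → 606; 20–39 + 280 → 1929
→ [606, 1929, 6899]

356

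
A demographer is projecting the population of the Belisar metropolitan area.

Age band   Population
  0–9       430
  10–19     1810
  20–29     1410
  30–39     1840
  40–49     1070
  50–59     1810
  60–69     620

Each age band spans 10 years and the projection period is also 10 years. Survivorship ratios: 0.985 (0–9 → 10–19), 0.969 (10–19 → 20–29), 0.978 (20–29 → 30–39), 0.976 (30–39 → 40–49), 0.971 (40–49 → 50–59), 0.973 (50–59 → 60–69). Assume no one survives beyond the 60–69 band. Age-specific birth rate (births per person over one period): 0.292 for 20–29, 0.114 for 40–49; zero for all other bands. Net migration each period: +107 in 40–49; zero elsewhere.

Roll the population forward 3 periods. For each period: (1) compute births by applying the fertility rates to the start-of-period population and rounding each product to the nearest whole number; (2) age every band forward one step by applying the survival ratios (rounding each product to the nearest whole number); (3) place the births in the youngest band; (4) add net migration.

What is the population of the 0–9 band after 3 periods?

286

Let group 1 be 0–9 through group 7 = 60–69.
[period 1]
Births: 1410 × 0.292 = 412  |  1070 × 0.114 = 122 ⇒ total 534
Group 2: 430 × 0.985 = 424
Group 3: 1810 × 0.969 = 1754
Group 4: 1410 × 0.978 = 1379
Group 5: 1840 × 0.976 = 1796
Group 6: 1070 × 0.971 = 1039
Group 7: 1810 × 0.973 = 1761
Net migration: Group 5 + 107 → 1903
End of period: [534, 424, 1754, 1379, 1903, 1039, 1761]
[period 2]
Births: 1754 × 0.292 = 512  |  1903 × 0.114 = 217 ⇒ total 729
Group 2: 534 × 0.985 = 526
Group 3: 424 × 0.969 = 411
Group 4: 1754 × 0.978 = 1715
Group 5: 1379 × 0.976 = 1346
Group 6: 1903 × 0.971 = 1848
Group 7: 1039 × 0.973 = 1011
Net migration: Group 5 + 107 → 1453
End of period: [729, 526, 411, 1715, 1453, 1848, 1011]
[period 3]
Births: 411 × 0.292 = 120  |  1453 × 0.114 = 166 ⇒ total 286
Group 2: 729 × 0.985 = 718
Group 3: 526 × 0.969 = 510
Group 4: 411 × 0.978 = 402
Group 5: 1715 × 0.976 = 1674
Group 6: 1453 × 0.971 = 1411
Group 7: 1848 × 0.973 = 1798
Net migration: Group 5 + 107 → 1781
End of period: [286, 718, 510, 402, 1781, 1411, 1798]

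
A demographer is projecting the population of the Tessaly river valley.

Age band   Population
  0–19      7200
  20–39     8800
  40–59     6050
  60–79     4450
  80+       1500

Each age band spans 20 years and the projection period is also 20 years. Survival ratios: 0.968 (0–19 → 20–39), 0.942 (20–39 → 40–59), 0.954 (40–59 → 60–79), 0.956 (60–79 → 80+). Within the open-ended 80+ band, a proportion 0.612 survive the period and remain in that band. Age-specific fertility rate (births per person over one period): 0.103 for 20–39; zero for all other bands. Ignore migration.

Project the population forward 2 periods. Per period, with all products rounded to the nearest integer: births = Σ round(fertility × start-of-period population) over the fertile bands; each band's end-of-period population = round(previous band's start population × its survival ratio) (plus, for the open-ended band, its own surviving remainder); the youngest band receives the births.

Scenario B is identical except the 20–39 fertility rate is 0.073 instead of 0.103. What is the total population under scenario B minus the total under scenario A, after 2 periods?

Period 1.
Births: 8800 * 0.103 = 906
20–39: 7200 * 0.968 = 6970
40–59: 8800 * 0.942 = 8290
60–79: 6050 * 0.954 = 5772
80+: 4450 * 0.956 + 1500 * 0.612 = 4254 + 918 = 5172
Population now: 0–19=906, 20–39=6970, 40–59=8290, 60–79=5772, 80+=5172
Period 2.
Births: 6970 * 0.103 = 718
20–39: 906 * 0.968 = 877
40–59: 6970 * 0.942 = 6566
60–79: 8290 * 0.954 = 7909
80+: 5772 * 0.956 + 5172 * 0.612 = 5518 + 3165 = 8683
Population now: 0–19=718, 20–39=877, 40–59=6566, 60–79=7909, 80+=8683
Scenario A total after 2 periods: 24753
Scenario B projection —
Period 1.
Births: 8800 * 0.073 = 642
20–39: 7200 * 0.968 = 6970
40–59: 8800 * 0.942 = 8290
60–79: 6050 * 0.954 = 5772
80+: 4450 * 0.956 + 1500 * 0.612 = 4254 + 918 = 5172
Population now: 0–19=642, 20–39=6970, 40–59=8290, 60–79=5772, 80+=5172
Period 2.
Births: 6970 * 0.073 = 509
20–39: 642 * 0.968 = 621
40–59: 6970 * 0.942 = 6566
60–79: 8290 * 0.954 = 7909
80+: 5772 * 0.956 + 5172 * 0.612 = 5518 + 3165 = 8683
Population now: 0–19=509, 20–39=621, 40–59=6566, 60–79=7909, 80+=8683
Scenario B total after 2 periods: 24288
Difference B − A = 24288 − 24753 = -465

-465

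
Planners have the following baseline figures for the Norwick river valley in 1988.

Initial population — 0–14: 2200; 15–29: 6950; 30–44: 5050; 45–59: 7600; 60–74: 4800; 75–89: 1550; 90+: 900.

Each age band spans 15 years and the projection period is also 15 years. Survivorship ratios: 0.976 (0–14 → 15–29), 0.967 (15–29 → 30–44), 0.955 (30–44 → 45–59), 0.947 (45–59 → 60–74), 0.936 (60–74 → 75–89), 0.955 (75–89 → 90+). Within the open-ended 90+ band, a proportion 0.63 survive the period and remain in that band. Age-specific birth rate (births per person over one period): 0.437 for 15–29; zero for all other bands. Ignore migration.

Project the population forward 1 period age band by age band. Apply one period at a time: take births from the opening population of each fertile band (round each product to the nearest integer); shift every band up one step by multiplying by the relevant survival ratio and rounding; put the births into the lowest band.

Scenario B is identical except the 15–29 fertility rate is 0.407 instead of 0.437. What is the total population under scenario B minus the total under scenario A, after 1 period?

Period 1:
Births: 6950 * 0.437 = 3037
15–29: 2200 * 0.976 = 2147
30–44: 6950 * 0.967 = 6721
45–59: 5050 * 0.955 = 4823
60–74: 7600 * 0.947 = 7197
75–89: 4800 * 0.936 = 4493
90+: 1550 * 0.955 + 900 * 0.63 = 1480 + 567 = 2047
Giving 3037 / 2147 / 6721 / 4823 / 7197 / 4493 / 2047.
Scenario A total after 1 period: 30465
Scenario B projection —
Period 1:
Births: 6950 * 0.407 = 2829
15–29: 2200 * 0.976 = 2147
30–44: 6950 * 0.967 = 6721
45–59: 5050 * 0.955 = 4823
60–74: 7600 * 0.947 = 7197
75–89: 4800 * 0.936 = 4493
90+: 1550 * 0.955 + 900 * 0.63 = 1480 + 567 = 2047
Giving 2829 / 2147 / 6721 / 4823 / 7197 / 4493 / 2047.
Scenario B total after 1 period: 30257
Difference B − A = 30257 − 30465 = -208

-208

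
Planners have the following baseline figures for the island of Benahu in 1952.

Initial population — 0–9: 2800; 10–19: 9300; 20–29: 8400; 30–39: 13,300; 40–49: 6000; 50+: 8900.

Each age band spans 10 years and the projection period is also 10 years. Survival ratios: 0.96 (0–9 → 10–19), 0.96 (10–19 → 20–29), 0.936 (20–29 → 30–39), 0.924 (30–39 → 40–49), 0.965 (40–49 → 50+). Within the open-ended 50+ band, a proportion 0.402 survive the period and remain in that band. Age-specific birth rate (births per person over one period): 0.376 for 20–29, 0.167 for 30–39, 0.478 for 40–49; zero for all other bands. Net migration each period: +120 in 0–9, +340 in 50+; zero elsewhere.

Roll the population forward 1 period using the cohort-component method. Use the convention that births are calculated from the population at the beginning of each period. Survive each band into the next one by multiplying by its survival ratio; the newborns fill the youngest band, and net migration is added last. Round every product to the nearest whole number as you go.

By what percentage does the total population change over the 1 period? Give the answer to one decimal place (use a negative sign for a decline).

Let group 1 be 0–9 through group 6 = 50+.
Period 1:
Births: 8400 * 0.376 = 3158  |  13300 * 0.167 = 2221  |  6000 * 0.478 = 2868 → 8247
Group 2: 2800 * 0.96 = 2688
Group 3: 9300 * 0.96 = 8928
Group 4: 8400 * 0.936 = 7862
Group 5: 13300 * 0.924 = 12289
Group 6: 6000 * 0.965 + 8900 * 0.402 = 5790 + 3578 = 9368
Net migration: Group 1 + 120 → 8367; Group 6 + 340 → 9708
→ [8367, 2688, 8928, 7862, 12289, 9708]
Total: 48700 → 49842; change = 1142; percentage change = 2.3%

2.3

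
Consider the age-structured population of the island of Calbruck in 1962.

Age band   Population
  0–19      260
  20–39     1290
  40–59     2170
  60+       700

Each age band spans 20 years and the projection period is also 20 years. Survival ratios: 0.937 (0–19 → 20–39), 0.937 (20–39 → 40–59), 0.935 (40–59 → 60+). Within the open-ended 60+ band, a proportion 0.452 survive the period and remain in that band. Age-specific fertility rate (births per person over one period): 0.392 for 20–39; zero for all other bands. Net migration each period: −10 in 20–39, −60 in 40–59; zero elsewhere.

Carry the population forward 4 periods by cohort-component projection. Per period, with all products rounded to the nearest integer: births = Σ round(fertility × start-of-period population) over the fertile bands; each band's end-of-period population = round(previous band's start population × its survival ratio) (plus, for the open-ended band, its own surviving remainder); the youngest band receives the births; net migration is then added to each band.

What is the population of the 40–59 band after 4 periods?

Numbering the bands 1..4 from youngest to oldest:
Period 1.
Births: 1290 × 0.392 = 506
Band 2: 260 × 0.937 = 244
Band 3: 1290 × 0.937 = 1209
Band 4: 2170 × 0.935 + 700 × 0.452 = 2029 + 316 = 2345
Net migration: Band 2 − 10 → 234; Band 3 − 60 → 1149
Population now: 0–19=506, 20–39=234, 40–59=1149, 60+=2345
Period 2.
Births: 234 × 0.392 = 92
Band 2: 506 × 0.937 = 474
Band 3: 234 × 0.937 = 219
Band 4: 1149 × 0.935 + 2345 × 0.452 = 1074 + 1060 = 2134
Net migration: Band 2 − 10 → 464; Band 3 − 60 → 159
Population now: 0–19=92, 20–39=464, 40–59=159, 60+=2134
Period 3.
Births: 464 × 0.392 = 182
Band 2: 92 × 0.937 = 86
Band 3: 464 × 0.937 = 435
Band 4: 159 × 0.935 + 2134 × 0.452 = 149 + 965 = 1114
Net migration: Band 2 − 10 → 76; Band 3 − 60 → 375
Population now: 0–19=182, 20–39=76, 40–59=375, 60+=1114
Period 4.
Births: 76 × 0.392 = 30
Band 2: 182 × 0.937 = 171
Band 3: 76 × 0.937 = 71
Band 4: 375 × 0.935 + 1114 × 0.452 = 351 + 504 = 855
Net migration: Band 2 − 10 → 161; Band 3 − 60 → 11
Population now: 0–19=30, 20–39=161, 40–59=11, 60+=855

11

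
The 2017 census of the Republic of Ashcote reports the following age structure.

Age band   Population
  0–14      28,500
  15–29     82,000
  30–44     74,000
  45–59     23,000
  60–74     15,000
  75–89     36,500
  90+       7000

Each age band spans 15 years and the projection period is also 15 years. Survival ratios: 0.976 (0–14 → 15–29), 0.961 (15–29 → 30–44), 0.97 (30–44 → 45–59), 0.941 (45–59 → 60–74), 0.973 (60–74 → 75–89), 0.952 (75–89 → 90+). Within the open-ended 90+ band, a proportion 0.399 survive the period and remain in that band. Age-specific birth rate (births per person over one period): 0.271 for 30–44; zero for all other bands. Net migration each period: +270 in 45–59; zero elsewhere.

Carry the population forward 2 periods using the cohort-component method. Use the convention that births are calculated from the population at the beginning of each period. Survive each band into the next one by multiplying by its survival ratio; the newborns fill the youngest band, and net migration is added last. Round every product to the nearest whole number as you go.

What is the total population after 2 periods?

Numbering the bands 1..7 from youngest to oldest:
Period 1:
Births: 74000 × 0.271 = 20054
Band 2: 28500 × 0.976 = 27816
Band 3: 82000 × 0.961 = 78802
Band 4: 74000 × 0.97 = 71780
Band 5: 23000 × 0.941 = 21643
Band 6: 15000 × 0.973 = 14595
Band 7: 36500 × 0.952 + 7000 × 0.399 = 34748 + 2793 = 37541
Net migration: Band 4 + 270 → 72050
Giving 20054 / 27816 / 78802 / 72050 / 21643 / 14595 / 37541.
Period 2:
Births: 78802 × 0.271 = 21355
Band 2: 20054 × 0.976 = 19573
Band 3: 27816 × 0.961 = 26731
Band 4: 78802 × 0.97 = 76438
Band 5: 72050 × 0.941 = 67799
Band 6: 21643 × 0.973 = 21059
Band 7: 14595 × 0.952 + 37541 × 0.399 = 13894 + 14979 = 28873
Net migration: Band 4 + 270 → 76708
Giving 21355 / 19573 / 26731 / 76708 / 67799 / 21059 / 28873.
Total after period 2: 21355 + 19573 + 26731 + 76708 + 67799 + 21059 + 28873 = 262098

262098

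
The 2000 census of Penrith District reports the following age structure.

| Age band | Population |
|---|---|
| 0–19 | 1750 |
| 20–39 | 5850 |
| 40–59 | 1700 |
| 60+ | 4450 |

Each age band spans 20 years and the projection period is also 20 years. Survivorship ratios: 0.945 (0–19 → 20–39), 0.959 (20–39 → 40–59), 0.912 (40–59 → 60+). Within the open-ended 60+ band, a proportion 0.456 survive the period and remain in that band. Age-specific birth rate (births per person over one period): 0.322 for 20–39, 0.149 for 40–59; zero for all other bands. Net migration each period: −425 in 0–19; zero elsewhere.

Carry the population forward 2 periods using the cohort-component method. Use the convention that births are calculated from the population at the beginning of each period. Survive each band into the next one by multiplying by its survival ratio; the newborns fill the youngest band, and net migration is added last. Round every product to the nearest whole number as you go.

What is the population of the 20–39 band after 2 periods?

After projecting period 1:
Births: 5850 × 0.322 = 1884 ; 1700 × 0.149 = 253 → 2137
20–39: 1750 × 0.945 = 1654
40–59: 5850 × 0.959 = 5610
60+: 1700 × 0.912 + 4450 × 0.456 = 1550 + 2029 = 3579
Net migration: 0–19 − 425 → 1712
Population now: 0–19=1712, 20–39=1654, 40–59=5610, 60+=3579
After projecting period 2:
Births: 1654 × 0.322 = 533 ; 5610 × 0.149 = 836 → 1369
20–39: 1712 × 0.945 = 1618
40–59: 1654 × 0.959 = 1586
60+: 5610 × 0.912 + 3579 × 0.456 = 5116 + 1632 = 6748
Net migration: 0–19 − 425 → 944
Population now: 0–19=944, 20–39=1618, 40–59=1586, 60+=6748

1618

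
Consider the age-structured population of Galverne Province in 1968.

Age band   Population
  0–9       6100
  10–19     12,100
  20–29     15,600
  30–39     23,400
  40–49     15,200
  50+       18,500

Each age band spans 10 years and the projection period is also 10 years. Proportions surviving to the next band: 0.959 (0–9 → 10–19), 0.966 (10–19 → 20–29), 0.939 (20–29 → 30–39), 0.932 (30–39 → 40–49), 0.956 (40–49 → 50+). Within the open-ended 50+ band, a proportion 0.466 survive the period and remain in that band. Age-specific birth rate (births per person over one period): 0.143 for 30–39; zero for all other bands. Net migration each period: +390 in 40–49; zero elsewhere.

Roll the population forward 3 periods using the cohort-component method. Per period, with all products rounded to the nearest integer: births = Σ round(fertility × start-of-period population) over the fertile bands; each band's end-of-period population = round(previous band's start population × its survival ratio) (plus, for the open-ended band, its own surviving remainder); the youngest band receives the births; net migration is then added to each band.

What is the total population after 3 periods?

Numbering the bands 1..6 from youngest to oldest:
— Period 1 —
Births: 23400 * 0.143 = 3346
Band 2: 6100 * 0.959 = 5850
Band 3: 12100 * 0.966 = 11689
Band 4: 15600 * 0.939 = 14648
Band 5: 23400 * 0.932 = 21809
Band 6: 15200 * 0.956 + 18500 * 0.466 = 14531 + 8621 = 23152
Net migration: Band 5 + 390 → 22199
End of period: [3346, 5850, 11689, 14648, 22199, 23152]
— Period 2 —
Births: 14648 * 0.143 = 2095
Band 2: 3346 * 0.959 = 3209
Band 3: 5850 * 0.966 = 5651
Band 4: 11689 * 0.939 = 10976
Band 5: 14648 * 0.932 = 13652
Band 6: 22199 * 0.956 + 23152 * 0.466 = 21222 + 10789 = 32011
Net migration: Band 5 + 390 → 14042
End of period: [2095, 3209, 5651, 10976, 14042, 32011]
— Period 3 —
Births: 10976 * 0.143 = 1570
Band 2: 2095 * 0.959 = 2009
Band 3: 3209 * 0.966 = 3100
Band 4: 5651 * 0.939 = 5306
Band 5: 10976 * 0.932 = 10230
Band 6: 14042 * 0.956 + 32011 * 0.466 = 13424 + 14917 = 28341
Net migration: Band 5 + 390 → 10620
End of period: [1570, 2009, 3100, 5306, 10620, 28341]
Total after period 3: 1570 + 2009 + 3100 + 5306 + 10620 + 28341 = 50946

50946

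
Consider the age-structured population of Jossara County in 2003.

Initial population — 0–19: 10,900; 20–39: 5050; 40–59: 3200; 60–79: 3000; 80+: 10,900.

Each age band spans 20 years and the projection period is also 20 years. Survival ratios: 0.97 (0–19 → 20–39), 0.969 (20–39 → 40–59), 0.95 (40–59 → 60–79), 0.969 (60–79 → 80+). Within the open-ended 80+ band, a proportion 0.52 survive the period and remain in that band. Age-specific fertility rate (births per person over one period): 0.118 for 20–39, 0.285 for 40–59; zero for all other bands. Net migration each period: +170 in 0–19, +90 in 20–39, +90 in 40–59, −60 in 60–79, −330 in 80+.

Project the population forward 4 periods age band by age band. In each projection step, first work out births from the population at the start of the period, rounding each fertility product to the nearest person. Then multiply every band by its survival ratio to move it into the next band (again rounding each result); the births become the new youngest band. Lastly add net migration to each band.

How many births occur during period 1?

Period 1:
Births: 5050 × 0.118 = 596, 3200 × 0.285 = 912 ⇒ total 1508
20–39: 10900 × 0.97 = 10573
40–59: 5050 × 0.969 = 4893
60–79: 3200 × 0.95 = 3040
80+: 3000 × 0.969 + 10900 × 0.52 = 2907 + 5668 = 8575
Net migration: 0–19 + 170 → 1678; 20–39 + 90 → 10663; 40–59 + 90 → 4983; 60–79 − 60 → 2980; 80+ − 330 → 8245
Population now: 0–19=1678, 20–39=10663, 40–59=4983, 60–79=2980, 80+=8245

1508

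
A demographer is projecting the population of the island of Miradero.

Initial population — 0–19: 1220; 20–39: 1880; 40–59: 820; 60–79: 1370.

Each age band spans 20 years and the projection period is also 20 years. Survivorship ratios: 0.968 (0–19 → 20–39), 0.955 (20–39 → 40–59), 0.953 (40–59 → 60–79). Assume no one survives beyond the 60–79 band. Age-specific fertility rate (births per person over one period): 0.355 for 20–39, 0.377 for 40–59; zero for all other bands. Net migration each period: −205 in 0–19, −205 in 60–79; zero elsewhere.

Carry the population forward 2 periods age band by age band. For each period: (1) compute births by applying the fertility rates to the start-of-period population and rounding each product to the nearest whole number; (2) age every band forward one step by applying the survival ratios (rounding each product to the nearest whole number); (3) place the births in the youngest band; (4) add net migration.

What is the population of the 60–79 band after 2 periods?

1506

Let group 1 be 0–19 through group 4 = 60–79.
— Period 1 —
Births: 1880 * 0.355 = 667  |  820 * 0.377 = 309 — total 976
Group 2: 1220 * 0.968 = 1181
Group 3: 1880 * 0.955 = 1795
Group 4: 820 * 0.953 = 781
Net migration: Group 1 − 205 → 771; Group 4 − 205 → 576
Giving 771 / 1181 / 1795 / 576.
— Period 2 —
Births: 1181 * 0.355 = 419  |  1795 * 0.377 = 677 — total 1096
Group 2: 771 * 0.968 = 746
Group 3: 1181 * 0.955 = 1128
Group 4: 1795 * 0.953 = 1711
Net migration: Group 1 − 205 → 891; Group 4 − 205 → 1506
Giving 891 / 746 / 1128 / 1506.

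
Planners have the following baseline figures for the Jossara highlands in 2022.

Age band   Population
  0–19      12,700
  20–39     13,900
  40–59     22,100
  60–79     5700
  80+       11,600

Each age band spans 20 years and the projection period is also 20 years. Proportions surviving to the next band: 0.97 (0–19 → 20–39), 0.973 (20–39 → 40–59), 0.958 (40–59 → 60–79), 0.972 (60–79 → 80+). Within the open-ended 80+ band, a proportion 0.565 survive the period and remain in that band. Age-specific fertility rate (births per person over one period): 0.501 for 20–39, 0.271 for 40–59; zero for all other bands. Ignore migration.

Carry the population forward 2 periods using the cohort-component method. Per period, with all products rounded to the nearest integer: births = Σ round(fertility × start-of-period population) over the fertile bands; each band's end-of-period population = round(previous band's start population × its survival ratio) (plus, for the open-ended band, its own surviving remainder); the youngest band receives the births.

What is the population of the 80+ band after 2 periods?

27412

Period 1.
Births: 13900 * 0.501 = 6964  |  22100 * 0.271 = 5989 → total 12953
20–39: 12700 * 0.97 = 12319
40–59: 13900 * 0.973 = 13525
60–79: 22100 * 0.958 = 21172
80+: 5700 * 0.972 + 11600 * 0.565 = 5540 + 6554 = 12094
End of period: [12953, 12319, 13525, 21172, 12094]
Period 2.
Births: 12319 * 0.501 = 6172  |  13525 * 0.271 = 3665 → total 9837
20–39: 12953 * 0.97 = 12564
40–59: 12319 * 0.973 = 11986
60–79: 13525 * 0.958 = 12957
80+: 21172 * 0.972 + 12094 * 0.565 = 20579 + 6833 = 27412
End of period: [9837, 12564, 11986, 12957, 27412]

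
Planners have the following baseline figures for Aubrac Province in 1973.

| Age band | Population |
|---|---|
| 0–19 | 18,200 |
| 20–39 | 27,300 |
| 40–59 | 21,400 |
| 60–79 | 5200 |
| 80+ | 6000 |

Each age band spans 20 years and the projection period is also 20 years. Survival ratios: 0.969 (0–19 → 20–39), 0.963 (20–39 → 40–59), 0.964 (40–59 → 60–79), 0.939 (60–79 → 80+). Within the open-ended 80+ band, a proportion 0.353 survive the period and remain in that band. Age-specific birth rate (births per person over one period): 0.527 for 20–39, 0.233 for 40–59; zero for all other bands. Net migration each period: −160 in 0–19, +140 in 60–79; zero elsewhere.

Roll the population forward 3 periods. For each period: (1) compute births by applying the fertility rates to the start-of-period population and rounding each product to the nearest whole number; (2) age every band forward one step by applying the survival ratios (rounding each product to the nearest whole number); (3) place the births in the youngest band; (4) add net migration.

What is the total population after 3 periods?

Call the bands 1 to 5, youngest first.
After projecting period 1:
Births: 27300 * 0.527 = 14387 ; 21400 * 0.233 = 4986 ⇒ total 19373
Band 2: 18200 * 0.969 = 17636
Band 3: 27300 * 0.963 = 26290
Band 4: 21400 * 0.964 = 20630
Band 5: 5200 * 0.939 + 6000 * 0.353 = 4883 + 2118 = 7001
Net migration: Band 1 − 160 → 19213; Band 4 + 140 → 20770
Population now: 0–19=19213, 20–39=17636, 40–59=26290, 60–79=20770, 80+=7001
After projecting period 2:
Births: 17636 * 0.527 = 9294 ; 26290 * 0.233 = 6126 ⇒ total 15420
Band 2: 19213 * 0.969 = 18617
Band 3: 17636 * 0.963 = 16983
Band 4: 26290 * 0.964 = 25344
Band 5: 20770 * 0.939 + 7001 * 0.353 = 19503 + 2471 = 21974
Net migration: Band 1 − 160 → 15260; Band 4 + 140 → 25484
Population now: 0–19=15260, 20–39=18617, 40–59=16983, 60–79=25484, 80+=21974
After projecting period 3:
Births: 18617 * 0.527 = 9811 ; 16983 * 0.233 = 3957 ⇒ total 13768
Band 2: 15260 * 0.969 = 14787
Band 3: 18617 * 0.963 = 17928
Band 4: 16983 * 0.964 = 16372
Band 5: 25484 * 0.939 + 21974 * 0.353 = 23929 + 7757 = 31686
Net migration: Band 1 − 160 → 13608; Band 4 + 140 → 16512
Population now: 0–19=13608, 20–39=14787, 40–59=17928, 60–79=16512, 80+=31686
Total after period 3: 13608 + 14787 + 17928 + 16512 + 31686 = 94521

94521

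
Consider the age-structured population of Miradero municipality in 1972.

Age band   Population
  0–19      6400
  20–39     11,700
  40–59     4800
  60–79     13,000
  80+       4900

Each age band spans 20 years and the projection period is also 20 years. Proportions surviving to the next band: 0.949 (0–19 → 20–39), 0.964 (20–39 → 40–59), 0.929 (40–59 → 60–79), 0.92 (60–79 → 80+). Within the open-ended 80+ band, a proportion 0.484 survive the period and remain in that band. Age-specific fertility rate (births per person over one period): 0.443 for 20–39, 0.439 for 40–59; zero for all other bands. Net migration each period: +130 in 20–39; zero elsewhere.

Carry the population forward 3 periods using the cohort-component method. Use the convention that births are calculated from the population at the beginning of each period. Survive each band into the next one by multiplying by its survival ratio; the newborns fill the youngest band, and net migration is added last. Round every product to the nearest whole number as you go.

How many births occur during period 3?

(Groups numbered youngest = 1 to oldest = 5.)
[period 1]
Births: 11700 × 0.443 = 5183 ; 4800 × 0.439 = 2107 — total 7290
Group 2: 6400 × 0.949 = 6074
Group 3: 11700 × 0.964 = 11279
Group 4: 4800 × 0.929 = 4459
Group 5: 13000 × 0.92 + 4900 × 0.484 = 11960 + 2372 = 14332
Net migration: Group 2 + 130 → 6204
Population now: 0–19=7290, 20–39=6204, 40–59=11279, 60–79=4459, 80+=14332
[period 2]
Births: 6204 × 0.443 = 2748 ; 11279 × 0.439 = 4951 — total 7699
Group 2: 7290 × 0.949 = 6918
Group 3: 6204 × 0.964 = 5981
Group 4: 11279 × 0.929 = 10478
Group 5: 4459 × 0.92 + 14332 × 0.484 = 4102 + 6937 = 11039
Net migration: Group 2 + 130 → 7048
Population now: 0–19=7699, 20–39=7048, 40–59=5981, 60–79=10478, 80+=11039
[period 3]
Births: 7048 × 0.443 = 3122 ; 5981 × 0.439 = 2626 — total 5748
Group 2: 7699 × 0.949 = 7306
Group 3: 7048 × 0.964 = 6794
Group 4: 5981 × 0.929 = 5556
Group 5: 10478 × 0.92 + 11039 × 0.484 = 9640 + 5343 = 14983
Net migration: Group 2 + 130 → 7436
Population now: 0–19=5748, 20–39=7436, 40–59=6794, 60–79=5556, 80+=14983

5748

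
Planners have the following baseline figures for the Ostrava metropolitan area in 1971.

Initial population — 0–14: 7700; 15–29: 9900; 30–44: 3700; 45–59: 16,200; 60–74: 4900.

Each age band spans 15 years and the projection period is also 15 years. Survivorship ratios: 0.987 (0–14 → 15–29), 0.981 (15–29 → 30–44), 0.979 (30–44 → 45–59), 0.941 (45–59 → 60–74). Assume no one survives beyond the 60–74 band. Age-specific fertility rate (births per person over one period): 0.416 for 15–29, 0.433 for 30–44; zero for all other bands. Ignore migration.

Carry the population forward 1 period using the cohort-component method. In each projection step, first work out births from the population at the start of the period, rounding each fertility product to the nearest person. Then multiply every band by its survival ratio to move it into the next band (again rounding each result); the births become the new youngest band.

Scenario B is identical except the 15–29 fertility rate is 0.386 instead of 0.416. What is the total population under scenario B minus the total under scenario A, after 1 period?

— Period 1 —
Births: 9900 * 0.416 = 4118, 3700 * 0.433 = 1602 — total 5720
15–29: 7700 * 0.987 = 7600
30–44: 9900 * 0.981 = 9712
45–59: 3700 * 0.979 = 3622
60–74: 16200 * 0.941 = 15244
Population now: 0–14=5720, 15–29=7600, 30–44=9712, 45–59=3622, 60–74=15244
Scenario A total after 1 period: 41898
Scenario B projection —
— Period 1 —
Births: 9900 * 0.386 = 3821, 3700 * 0.433 = 1602 — total 5423
15–29: 7700 * 0.987 = 7600
30–44: 9900 * 0.981 = 9712
45–59: 3700 * 0.979 = 3622
60–74: 16200 * 0.941 = 15244
Population now: 0–14=5423, 15–29=7600, 30–44=9712, 45–59=3622, 60–74=15244
Scenario B total after 1 period: 41601
Difference B − A = 41601 − 41898 = -297

-297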